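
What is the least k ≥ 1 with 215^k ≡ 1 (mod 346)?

ord(215) | φ(346) = φ(2)·φ(173) = 1·172 = 172 = 2^2 · 43.
Divisors of 172: 1, 2, 4, 43, 86, 172.
Evaluate successive powers at the divisors of 172:
215^1 ≡ 215
215^2 ≡ 207
215^4 ≡ 291
215^43 ≡ 93
215^86 ≡ 345
215^172 ≡ 1
Therefore the multiplicative order of 215 modulo 346 is 172.

172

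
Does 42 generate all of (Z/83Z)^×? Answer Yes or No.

Yes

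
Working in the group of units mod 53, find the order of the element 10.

By Lagrange's theorem, ord_53(10) divides φ(53) = 53 − 1 = 52 = 2^2 · 13.
Divisors of 52: 1, 2, 4, 13, 26, 52.
Check 10^d mod 53 for each divisor in increasing order:
10^1 ≡ 10
10^2 ≡ 47
10^4 ≡ 36
10^13 ≡ 1
The smallest such exponent is 13, so the order of 10 is 13.

13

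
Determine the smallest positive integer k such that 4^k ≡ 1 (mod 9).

3

By Lagrange's theorem, ord_9(4) divides φ(9) = φ(3^2) = 3·(3−1) = 6 = 2 · 3.
Divisors of 6: 1, 2, 3, 6.
Evaluate successive powers at the divisors of 6:
4^1 ≡ 4
4^2 ≡ 7
4^3 ≡ 1
Hence ord(4) = 3.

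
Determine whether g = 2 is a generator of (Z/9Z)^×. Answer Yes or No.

φ(9) = φ(3^2) = 3·(3−1) = 6 = 2 · 3.
Test 2^(6/q) mod 9 for each prime factor q of 6:
2^3 ≡ 8 (mod 9)  [q = 2: ≢ 1 ✓]
2^2 ≡ 4 (mod 9)  [q = 3: ≢ 1 ✓]
None equal 1, so ord_9(2) = 6: 2 is a primitive root.

Yes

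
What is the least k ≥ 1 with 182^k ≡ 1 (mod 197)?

49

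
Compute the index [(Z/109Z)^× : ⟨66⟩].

ord(66) | φ(109) = 109 − 1 = 108 = 2^2 · 3^3.
Divisors of 108: 1, 2, 3, 4, 6, 9, 12, 18, 27, 36, 54, 108.
Check 66^d mod 109 for each divisor in increasing order:
66^1 ≡ 66 (mod 109)
66^2 ≡ 105 (mod 109)
66^3 ≡ 63 (mod 109)
66^4 ≡ 16 (mod 109)
66^6 ≡ 45 (mod 109)
66^9 ≡ 1 (mod 109) ✓
The order of 66 is 9, so the subgroup it generates has 9 elements.
[(Z/109Z)^× : ⟨66⟩] = 108/9 = 12.

12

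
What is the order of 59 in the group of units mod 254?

ord(59) | φ(254) = φ(2)·φ(127) = 1·126 = 126 = 2 · 3^2 · 7.
Divisors of 126: 1, 2, 3, 6, 7, 9, 14, 18, 21, 42, 63, 126.
Test each divisor d:
59^1 ≡ 59
59^2 ≡ 179
59^3 ≡ 147
59^6 ≡ 19
59^7 ≡ 105
59^9 ≡ 253
59^14 ≡ 103
59^18 ≡ 1
Hence ord(59) = 18.

18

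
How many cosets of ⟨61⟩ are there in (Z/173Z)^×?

By Lagrange's theorem, ord_173(61) divides φ(173) = 173 − 1 = 172 = 2^2 · 43.
Divisors of 172: 1, 2, 4, 43, 86, 172.
Compute 61^d (mod 173) for the divisors d until we hit 1:
61^1 ≡ 61
61^2 ≡ 88
61^4 ≡ 132
61^43 ≡ 80
61^86 ≡ 172
61^172 ≡ 1
Thus |⟨61⟩| = ord(61) = 172.
The index is φ(173) / ord(61) = 172 / 172 = 1.

1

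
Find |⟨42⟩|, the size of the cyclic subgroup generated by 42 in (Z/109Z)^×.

108

ord(42) | φ(109) = 109 − 1 = 108 = 2^2 · 3^3.
Divisors of 108: 1, 2, 3, 4, 6, 9, 12, 18, 27, 36, 54, 108.
Evaluate successive powers at the divisors of 108:
42^1 ≡ 42 (mod 109)
42^2 ≡ 20 (mod 109)
42^3 ≡ 77 (mod 109)
42^4 ≡ 73 (mod 109)
42^6 ≡ 43 (mod 109)
42^9 ≡ 41 (mod 109)
42^12 ≡ 105 (mod 109)
42^18 ≡ 46 (mod 109)
42^27 ≡ 33 (mod 109)
42^36 ≡ 45 (mod 109)
42^54 ≡ 108 (mod 109)
42^108 ≡ 1 (mod 109) ✓
The smallest such exponent is 108, so the order of 42 is 108.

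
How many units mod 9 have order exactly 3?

φ(9) = φ(3^2) = 3·(3−1) = 6 = 2 · 3.
(Z/9Z)^× is cyclic (|G| = 6); a cyclic group of order m has exactly φ(d) elements of each order d | m, and none otherwise.
3 | 6, and φ(3) = 3 − 1 = 2.

2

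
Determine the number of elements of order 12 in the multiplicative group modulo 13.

4

φ(13) = 13 − 1 = 12 = 2^2 · 3.
(Z/13Z)^× is cyclic (|G| = 12); a cyclic group of order m has exactly φ(d) elements of each order d | m, and none otherwise.
12 = 2^2 · 3 divides 12, and φ(12) = 4.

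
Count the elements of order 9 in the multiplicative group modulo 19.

φ(19) = 19 − 1 = 18 = 2 · 3^2.
(Z/19Z)^× is cyclic (|G| = 18); a cyclic group of order m has exactly φ(d) elements of each order d | m, and none otherwise.
9 = 3^2 divides 18, and φ(9) = 6.

6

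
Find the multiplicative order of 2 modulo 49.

By Lagrange's theorem, ord_49(2) divides φ(49) = φ(7^2) = 7·(7−1) = 42 = 2 · 3 · 7.
Divisors of 42: 1, 2, 3, 6, 7, 14, 21, 42.
Evaluate successive powers at the divisors of 42:
2^1 ≡ 2 (mod 49)
2^2 ≡ 4 (mod 49)
2^3 ≡ 8 (mod 49)
2^6 ≡ 15 (mod 49)
2^7 ≡ 30 (mod 49)
2^14 ≡ 18 (mod 49)
2^21 ≡ 1 (mod 49) ✓
Hence ord(2) = 21.

21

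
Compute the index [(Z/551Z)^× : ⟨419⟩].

The order of 419 must divide φ(551) = φ(19·29) = (19−1)·(29−1) = 18·28 = 504 = 2^3 · 3^2 · 7.
Divisors of 504: 1, 2, 3, 4, 6, 7, 8, 9, 12, 14, 18, 21, 24, 28, 36, 42, 56, 63, 72, 84, 126, 168, 252, 504.
Check 419^d mod 551 for each divisor in increasing order:
419^1 ≡ 419 (mod 551)
419^2 ≡ 343 (mod 551)
419^3 ≡ 457 (mod 551)
419^4 ≡ 286 (mod 551)
419^6 ≡ 20 (mod 551)
419^7 ≡ 115 (mod 551)
419^8 ≡ 248 (mod 551)
419^9 ≡ 324 (mod 551)
419^12 ≡ 400 (mod 551)
419^14 ≡ 1 (mod 551) ✓
Thus |⟨419⟩| = ord(419) = 14.
The index is φ(551) / ord(419) = 504 / 14 = 36.

36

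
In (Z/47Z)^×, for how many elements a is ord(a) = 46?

φ(47) = 47 − 1 = 46 = 2 · 23.
In a cyclic group of order 46, there are φ(d) elements of order d for each divisor d of 46, and zero for non-divisors.
46 = 2 · 23 divides 46, and φ(46) = 22.

22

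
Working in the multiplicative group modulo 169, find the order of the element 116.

Since 116 ∈ (Z/169Z)^×, its order divides φ(169) = φ(13^2) = 13·(13−1) = 156 = 2^2 · 3 · 13.
Divisors of 156: 1, 2, 3, 4, 6, 12, 13, 26, 39, 52, 78, 156.
Test each divisor d:
116^1 ≡ 116 (mod 169)
116^2 ≡ 105 (mod 169)
116^3 ≡ 12 (mod 169)
116^4 ≡ 40 (mod 169)
116^6 ≡ 144 (mod 169)
116^12 ≡ 118 (mod 169)
116^13 ≡ 168 (mod 169)
116^26 ≡ 1 (mod 169) ✓
The smallest such exponent is 26, so the order of 116 is 26.

26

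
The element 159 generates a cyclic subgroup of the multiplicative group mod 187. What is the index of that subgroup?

Since 159 ∈ (Z/187Z)^×, its order divides φ(187) = φ(11·17) = (11−1)·(17−1) = 10·16 = 160 = 2^5 · 5.
Divisors of 160: 1, 2, 4, 5, 8, 10, 16, 20, 32, 40, 80, 160.
Compute 159^d (mod 187) for the divisors d until we hit 1:
159^1 ≡ 159 (mod 187)
159^2 ≡ 36 (mod 187)
159^4 ≡ 174 (mod 187)
159^5 ≡ 177 (mod 187)
159^8 ≡ 169 (mod 187)
159^10 ≡ 100 (mod 187)
159^16 ≡ 137 (mod 187)
159^20 ≡ 89 (mod 187)
159^32 ≡ 69 (mod 187)
159^40 ≡ 67 (mod 187)
159^80 ≡ 1 (mod 187) ✓
The order of 159 is 80, so the subgroup it generates has 80 elements.
The index is φ(187) / ord(159) = 160 / 80 = 2.

2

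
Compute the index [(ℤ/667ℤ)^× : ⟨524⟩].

ord(524) | φ(667) = φ(23·29) = (23−1)·(29−1) = 22·28 = 616 = 2^3 · 7 · 11.
Divisors of 616: 1, 2, 4, 7, 8, 11, 14, 22, 28, 44, 56, 77, 88, 154, 308, 616.
Test each divisor d:
524^1 ≡ 524
524^2 ≡ 439
524^4 ≡ 625
524^7 ≡ 650
524^8 ≡ 430
524^11 ≡ 47
524^14 ≡ 289
524^22 ≡ 208
524^28 ≡ 146
524^44 ≡ 576
524^56 ≡ 639
524^77 ≡ 162
524^88 ≡ 277
524^154 ≡ 231
524^308 ≡ 1
Thus |⟨524⟩| = ord(524) = 308.
Index = |(Z/667Z)^×| / |⟨524⟩| = 616 / 308 = 2.

2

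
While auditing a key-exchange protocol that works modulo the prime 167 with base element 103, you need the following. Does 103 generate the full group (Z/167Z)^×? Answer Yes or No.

Yes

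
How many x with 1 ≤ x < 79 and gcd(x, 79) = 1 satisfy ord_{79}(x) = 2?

1

φ(79) = 79 − 1 = 78 = 2 · 3 · 13.
(Z/79Z)^× is cyclic (|G| = 78); a cyclic group of order m has exactly φ(d) elements of each order d | m, and none otherwise.
2 | 78, and φ(2) = 2 − 1 = 1.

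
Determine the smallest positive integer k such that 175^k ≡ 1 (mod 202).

100

ord(175) | φ(202) = φ(2)·φ(101) = 1·100 = 100 = 2^2 · 5^2.
Divisors of 100: 1, 2, 4, 5, 10, 20, 25, 50, 100.
Evaluate successive powers at the divisors of 100:
175^1 ≡ 175 (mod 202)
175^2 ≡ 123 (mod 202)
175^4 ≡ 181 (mod 202)
175^5 ≡ 163 (mod 202)
175^10 ≡ 107 (mod 202)
175^20 ≡ 137 (mod 202)
175^25 ≡ 111 (mod 202)
175^50 ≡ 201 (mod 202)
175^100 ≡ 1 (mod 202) ✓
The smallest such exponent is 100, so the order of 175 is 100.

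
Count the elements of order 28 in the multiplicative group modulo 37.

φ(37) = 37 − 1 = 36 = 2^2 · 3^2.
(Z/37Z)^× is cyclic (|G| = 36); a cyclic group of order m has exactly φ(d) elements of each order d | m, and none otherwise.
28 does not divide 36, so no element of (Z/37Z)^× has order 28.

0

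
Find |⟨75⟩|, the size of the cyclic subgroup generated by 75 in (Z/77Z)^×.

30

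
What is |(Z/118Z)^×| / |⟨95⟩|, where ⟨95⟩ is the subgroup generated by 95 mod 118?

ord(95) | φ(118) = φ(2)·φ(59) = 1·58 = 58 = 2 · 29.
Divisors of 58: 1, 2, 29, 58.
Evaluate successive powers at the divisors of 58:
95^1 ≡ 95 (mod 118)
95^2 ≡ 57 (mod 118)
95^29 ≡ 1 (mod 118) ✓
The order of 95 is 29, so the subgroup it generates has 29 elements.
[(Z/118Z)^× : ⟨95⟩] = 58/29 = 2.

2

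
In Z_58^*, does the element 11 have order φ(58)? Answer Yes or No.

Yes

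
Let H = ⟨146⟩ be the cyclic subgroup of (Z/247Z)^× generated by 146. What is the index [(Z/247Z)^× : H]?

12

ord(146) | φ(247) = φ(13·19) = (13−1)·(19−1) = 12·18 = 216 = 2^3 · 3^3.
Divisors of 216: 1, 2, 3, 4, 6, 8, 9, 12, 18, 24, 27, 36, 54, 72, 108, 216.
Test each divisor d:
146^1 ≡ 146 (mod 247)
146^2 ≡ 74 (mod 247)
146^3 ≡ 183 (mod 247)
146^4 ≡ 42 (mod 247)
146^6 ≡ 144 (mod 247)
146^8 ≡ 35 (mod 247)
146^9 ≡ 170 (mod 247)
146^12 ≡ 235 (mod 247)
146^18 ≡ 1 (mod 247) ✓
So ord_247(146) = 18, hence |⟨146⟩| = 18.
The index is φ(247) / ord(146) = 216 / 18 = 12.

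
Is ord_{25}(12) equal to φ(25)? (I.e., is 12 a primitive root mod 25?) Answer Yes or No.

φ(25) = φ(5^2) = 5·(5−1) = 20 = 2^2 · 5.
Test 12^(20/q) mod 25 for each prime factor q of 20:
12^10 ≡ 24 (mod 25)  [q = 2: ≢ 1 ✓]
12^4 ≡ 11 (mod 25)  [q = 5: ≢ 1 ✓]
Every test exponent gives a nontrivial residue, hence 12 generates the full group.

Yes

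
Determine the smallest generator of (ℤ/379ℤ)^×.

2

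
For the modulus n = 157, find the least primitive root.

5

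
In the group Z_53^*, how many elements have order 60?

0

φ(53) = 53 − 1 = 52 = 2^2 · 13.
Since (Z/53Z)^× is cyclic of order 52, the number of elements of order d is φ(d) when d | 52 and 0 otherwise.
Here 52 is not a multiple of 60, so there are no elements of order 60.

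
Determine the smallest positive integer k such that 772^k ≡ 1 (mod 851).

396

ord(772) | φ(851) = φ(23·37) = (23−1)·(37−1) = 22·36 = 792 = 2^3 · 3^2 · 11.
Divisors of 792: 1, 2, 3, 4, 6, 8, 9, 11, 12, 18, 22, 24, 33, 36, 44, 66, 72, 88, 99, 132, 198, 264, 396, 792.
Evaluate successive powers at the divisors of 792:
772^1 ≡ 772 (mod 851)
772^2 ≡ 284 (mod 851)
772^3 ≡ 541 (mod 851)
772^4 ≡ 662 (mod 851)
772^6 ≡ 788 (mod 851)
772^8 ≡ 830 (mod 851)
772^9 ≡ 808 (mod 851)
772^11 ≡ 553 (mod 851)
772^12 ≡ 565 (mod 851)
772^18 ≡ 147 (mod 851)
772^22 ≡ 300 (mod 851)
772^24 ≡ 100 (mod 851)
772^33 ≡ 806 (mod 851)
772^36 ≡ 334 (mod 851)
772^44 ≡ 645 (mod 851)
772^66 ≡ 323 (mod 851)
772^72 ≡ 75 (mod 851)
772^88 ≡ 737 (mod 851)
772^99 ≡ 783 (mod 851)
772^132 ≡ 507 (mod 851)
772^198 ≡ 369 (mod 851)
772^264 ≡ 47 (mod 851)
772^396 ≡ 1 (mod 851) ✓
So ord_851(772) = 396.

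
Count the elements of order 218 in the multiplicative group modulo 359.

0

φ(359) = 359 − 1 = 358 = 2 · 179.
Since (Z/359Z)^× is cyclic of order 358, the number of elements of order d is φ(d) when d | 358 and 0 otherwise.
Since 218 ∤ 358, the count is 0.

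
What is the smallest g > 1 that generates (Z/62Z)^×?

φ(62) = φ(2)·φ(31) = 1·30 = 30 = 2 · 3 · 5.
Test candidates g = 2, 3, … against the prime factors q ∈ {2, 3, 5} of φ(62): g is a generator iff g^(30/q) ≢ 1 for every such q.
g = 2: gcd(2, 62) = 2 > 1, not a unit — skip.
g = 3: 3^15 ≡ 61; 3^10 ≡ 25; 3^6 ≡ 47 — none is 1, so 3 is a primitive root.
So 3 is the smallest generator of (Z/62Z)^×.

3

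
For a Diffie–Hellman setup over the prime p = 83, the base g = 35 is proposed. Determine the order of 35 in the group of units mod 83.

82

By Lagrange's theorem, ord_83(35) divides φ(83) = 83 − 1 = 82 = 2 · 41.
Divisors of 82: 1, 2, 41, 82.
Compute 35^d (mod 83) for the divisors d until we hit 1:
35^1 ≡ 35 (mod 83)
35^2 ≡ 63 (mod 83)
35^41 ≡ 82 (mod 83)
35^82 ≡ 1 (mod 83) ✓
Hence ord(35) = 82.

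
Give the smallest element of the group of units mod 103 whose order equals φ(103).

φ(103) = 103 − 1 = 102 = 2 · 3 · 17.
Test candidates g = 2, 3, … against the prime factors q ∈ {2, 3, 17} of φ(103): g is a generator iff g^(102/q) ≢ 1 for every such q.
g = 2: 2^51 ≡ 1 — hits 1, so not a primitive root.
g = 3: 3^51 ≡ 102; 3^34 ≡ 1 — hits 1, so not a primitive root.
g = 4: 4^51 ≡ 1 — hits 1, so not a primitive root.
g = 5: 5^51 ≡ 102; 5^34 ≡ 56; 5^6 ≡ 72 — none is 1, so 5 is a primitive root.
Hence the least primitive root of 103 is 5.

5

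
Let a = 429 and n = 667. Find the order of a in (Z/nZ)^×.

By Lagrange's theorem, ord_667(429) divides φ(667) = φ(23·29) = (23−1)·(29−1) = 22·28 = 616 = 2^3 · 7 · 11.
Divisors of 616: 1, 2, 4, 7, 8, 11, 14, 22, 28, 44, 56, 77, 88, 154, 308, 616.
Compute 429^d (mod 667) for the divisors d until we hit 1:
429^1 ≡ 429
429^2 ≡ 616
429^4 ≡ 600
429^7 ≡ 494
429^8 ≡ 487
429^11 ≡ 252
429^14 ≡ 581
429^22 ≡ 139
429^28 ≡ 59
429^44 ≡ 645
429^56 ≡ 146
429^77 ≡ 436
429^88 ≡ 484
429^154 ≡ 1
The smallest such exponent is 154, so the order of 429 is 154.

154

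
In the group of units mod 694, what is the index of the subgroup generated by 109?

2

By Lagrange's theorem, ord_694(109) divides φ(694) = φ(2)·φ(347) = 1·346 = 346 = 2 · 173.
Divisors of 346: 1, 2, 173, 346.
Check 109^d mod 694 for each divisor in increasing order:
109^1 ≡ 109
109^2 ≡ 83
109^173 ≡ 1
The order of 109 is 173, so the subgroup it generates has 173 elements.
[(Z/694Z)^× : ⟨109⟩] = 346/173 = 2.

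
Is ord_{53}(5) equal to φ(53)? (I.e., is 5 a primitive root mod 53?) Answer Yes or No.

Yes

φ(53) = 53 − 1 = 52 = 2^2 · 13.
5 is a primitive root mod 53 iff 5^(φ(53)/q) ≢ 1 for every prime q | φ(53), i.e. q ∈ {2, 13}.
5^26 ≡ 52 (mod 53)  [q = 2: ≢ 1 ✓]
5^4 ≡ 42 (mod 53)  [q = 13: ≢ 1 ✓]
Every test exponent gives a nontrivial residue, hence 5 generates the full group.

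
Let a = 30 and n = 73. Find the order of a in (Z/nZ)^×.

24

Since 30 ∈ (Z/73Z)^×, its order divides φ(73) = 73 − 1 = 72 = 2^3 · 3^2.
Divisors of 72: 1, 2, 3, 4, 6, 8, 9, 12, 18, 24, 36, 72.
Compute 30^d (mod 73) for the divisors d until we hit 1:
30^1 ≡ 30
30^2 ≡ 24
30^3 ≡ 63
30^4 ≡ 65
30^6 ≡ 27
30^8 ≡ 64
30^9 ≡ 22
30^12 ≡ 72
30^18 ≡ 46
30^24 ≡ 1
So ord_73(30) = 24.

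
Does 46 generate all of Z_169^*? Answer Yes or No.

φ(169) = φ(13^2) = 13·(13−1) = 156 = 2^2 · 3 · 13.
46 is a primitive root mod 169 iff 46^(φ(169)/q) ≢ 1 for every prime q | φ(169), i.e. q ∈ {2, 3, 13}.
46^78 ≡ 168 (mod 169)  [q = 2: ≢ 1 ✓]
46^52 ≡ 22 (mod 169)  [q = 3: ≢ 1 ✓]
46^12 ≡ 40 (mod 169)  [q = 13: ≢ 1 ✓]
All checks pass, so 46 has order 156 and is a primitive root modulo 169.

Yes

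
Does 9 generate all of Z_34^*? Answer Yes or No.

φ(34) = φ(2)·φ(17) = 1·16 = 16 = 2^4.
Test 9^(16/q) mod 34 for each prime factor q of 16:
9^8 ≡ 1 (mod 34)  [q = 2: ≡ 1 ✗]
The check at q = 2 fails, so 9 generates a proper subgroup.

No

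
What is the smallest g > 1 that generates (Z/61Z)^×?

φ(61) = 61 − 1 = 60 = 2^2 · 3 · 5.
g is a primitive root iff g^(60/q) ≢ 1 (mod 61) for each prime q ∈ {2, 3, 5}.
g = 2: 2^30 ≡ 60; 2^20 ≡ 47; 2^12 ≡ 9 — none is 1, so 2 is a primitive root.
The smallest primitive root modulo 61 is 2.

2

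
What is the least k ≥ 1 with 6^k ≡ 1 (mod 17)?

16

ord(6) | φ(17) = 17 − 1 = 16 = 2^4.
Divisors of 16: 1, 2, 4, 8, 16.
Check 6^d mod 17 for each divisor in increasing order:
6^1 ≡ 6 (mod 17)
6^2 ≡ 2 (mod 17)
6^4 ≡ 4 (mod 17)
6^8 ≡ 16 (mod 17)
6^16 ≡ 1 (mod 17) ✓
Therefore the multiplicative order of 6 modulo 17 is 16.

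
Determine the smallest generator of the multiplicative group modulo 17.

3

φ(17) = 17 − 1 = 16 = 2^4.
g is a primitive root iff g^(16/q) ≢ 1 (mod 17) for each prime q ∈ {2}.
g = 2: 2^8 ≡ 1 — hits 1, so not a primitive root.
g = 3: 3^8 ≡ 16 — none is 1, so 3 is a primitive root.
The smallest primitive root modulo 17 is 3.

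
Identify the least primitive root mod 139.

φ(139) = 139 − 1 = 138 = 2 · 3 · 23.
g is a primitive root iff g^(138/q) ≢ 1 (mod 139) for each prime q ∈ {2, 3, 23}.
g = 2: 2^69 ≡ 138; 2^46 ≡ 96; 2^6 ≡ 64 — none is 1, so 2 is a primitive root.
The smallest primitive root modulo 139 is 2.

2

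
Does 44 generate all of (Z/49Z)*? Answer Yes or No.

No

φ(49) = φ(7^2) = 7·(7−1) = 42 = 2 · 3 · 7.
44 is a primitive root mod 49 iff 44^(φ(49)/q) ≢ 1 for every prime q | φ(49), i.e. q ∈ {2, 3, 7}.
44^21 ≡ 1 (mod 49)  [q = 2: ≡ 1 ✗]
44^14 ≡ 18 (mod 49)  [q = 3: ≢ 1 ✓]
44^6 ≡ 43 (mod 49)  [q = 7: ≢ 1 ✓]
Since 44^21 ≡ 1, the order of 44 divides 21 < 42, so 44 is not a primitive root.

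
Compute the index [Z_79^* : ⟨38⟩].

6

Since 38 ∈ (Z/79Z)^×, its order divides φ(79) = 79 − 1 = 78 = 2 · 3 · 13.
Divisors of 78: 1, 2, 3, 6, 13, 26, 39, 78.
Evaluate successive powers at the divisors of 78:
38^1 ≡ 38
38^2 ≡ 22
38^3 ≡ 46
38^6 ≡ 62
38^13 ≡ 1
So ord_79(38) = 13, hence |⟨38⟩| = 13.
Index = |(Z/79Z)^×| / |⟨38⟩| = 78 / 13 = 6.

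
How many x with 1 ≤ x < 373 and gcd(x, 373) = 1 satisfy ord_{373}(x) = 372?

φ(373) = 373 − 1 = 372 = 2^2 · 3 · 31.
Since (Z/373Z)^× is cyclic of order 372, the number of elements of order d is φ(d) when d | 372 and 0 otherwise.
372 = 2^2 · 3 · 31 divides 372, and φ(372) = 120.

120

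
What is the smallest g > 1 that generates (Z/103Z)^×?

5

φ(103) = 103 − 1 = 102 = 2 · 3 · 17.
g is a primitive root iff g^(102/q) ≢ 1 (mod 103) for each prime q ∈ {2, 3, 17}.
g = 2: 2^51 ≡ 1 — hits 1, so not a primitive root.
g = 3: 3^51 ≡ 102; 3^34 ≡ 1 — hits 1, so not a primitive root.
g = 4: 4^51 ≡ 1 — hits 1, so not a primitive root.
g = 5: 5^51 ≡ 102; 5^34 ≡ 56; 5^6 ≡ 72 — none is 1, so 5 is a primitive root.
The smallest primitive root modulo 103 is 5.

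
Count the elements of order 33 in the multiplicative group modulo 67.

20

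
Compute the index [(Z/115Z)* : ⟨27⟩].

2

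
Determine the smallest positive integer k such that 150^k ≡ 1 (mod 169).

12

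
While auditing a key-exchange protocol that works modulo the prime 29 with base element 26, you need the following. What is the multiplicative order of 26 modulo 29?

The order of 26 must divide φ(29) = 29 − 1 = 28 = 2^2 · 7.
Divisors of 28: 1, 2, 4, 7, 14, 28.
Test each divisor d:
26^1 ≡ 26 (mod 29)
26^2 ≡ 9 (mod 29)
26^4 ≡ 23 (mod 29)
26^7 ≡ 17 (mod 29)
26^14 ≡ 28 (mod 29)
26^28 ≡ 1 (mod 29) ✓
So ord_29(26) = 28.

28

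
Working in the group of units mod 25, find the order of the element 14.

10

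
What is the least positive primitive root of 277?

5

φ(277) = 277 − 1 = 276 = 2^2 · 3 · 23.
Test candidates g = 2, 3, … against the prime factors q ∈ {2, 3, 23} of φ(277): g is a generator iff g^(276/q) ≢ 1 for every such q.
g = 2: 2^138 ≡ 276; 2^92 ≡ 1 — hits 1, so not a primitive root.
g = 3: 3^138 ≡ 1 — hits 1, so not a primitive root.
g = 4: 4^138 ≡ 1 — hits 1, so not a primitive root.
g = 5: 5^138 ≡ 276; 5^92 ≡ 116; 5^12 ≡ 27 — none is 1, so 5 is a primitive root.
Hence the least primitive root of 277 is 5.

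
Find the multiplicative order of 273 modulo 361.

ord(273) | φ(361) = φ(19^2) = 19·(19−1) = 342 = 2 · 3^2 · 19.
Divisors of 342: 1, 2, 3, 6, 9, 18, 19, 38, 57, 114, 171, 342.
Evaluate successive powers at the divisors of 342:
273^1 ≡ 273 (mod 361)
273^2 ≡ 163 (mod 361)
273^3 ≡ 96 (mod 361)
273^6 ≡ 191 (mod 361)
273^9 ≡ 286 (mod 361)
273^18 ≡ 210 (mod 361)
273^19 ≡ 292 (mod 361)
273^38 ≡ 68 (mod 361)
273^57 ≡ 1 (mod 361) ✓
Therefore the multiplicative order of 273 modulo 361 is 57.

57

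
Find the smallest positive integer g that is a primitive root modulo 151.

6

φ(151) = 151 − 1 = 150 = 2 · 3 · 5^2.
g is a primitive root iff g^(150/q) ≢ 1 (mod 151) for each prime q ∈ {2, 3, 5}.
g = 2: 2^75 ≡ 1 — hits 1, so not a primitive root.
g = 3: 3^75 ≡ 150; 3^50 ≡ 1 — hits 1, so not a primitive root.
g = 4: 4^75 ≡ 1 — hits 1, so not a primitive root.
g = 5: 5^75 ≡ 1 — hits 1, so not a primitive root.
g = 6: 6^75 ≡ 150; 6^50 ≡ 32; 6^30 ≡ 59 — none is 1, so 6 is a primitive root.
So 6 is the smallest generator of (Z/151Z)^×.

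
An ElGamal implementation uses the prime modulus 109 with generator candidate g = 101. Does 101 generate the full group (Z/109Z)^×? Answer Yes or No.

No

φ(109) = 109 − 1 = 108 = 2^2 · 3^3.
It suffices to check that the order of 101 is not a proper divisor of 108: compute 101^(108/q) for q ∈ {2, 3}.
101^54 ≡ 108 (mod 109)  [q = 2: ≢ 1 ✓]
101^36 ≡ 1 (mod 109)  [q = 3: ≡ 1 ✗]
101^36 ≡ 1 shows ord(101) | 36, strictly less than φ(109); not a primitive root.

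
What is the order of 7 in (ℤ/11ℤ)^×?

ord(7) | φ(11) = 11 − 1 = 10 = 2 · 5.
Divisors of 10: 1, 2, 5, 10.
Compute 7^d (mod 11) for the divisors d until we hit 1:
7^1 ≡ 7
7^2 ≡ 5
7^5 ≡ 10
7^10 ≡ 1
The smallest such exponent is 10, so the order of 7 is 10.

10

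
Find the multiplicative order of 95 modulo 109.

Since 95 ∈ (Z/109Z)^×, its order divides φ(109) = 109 − 1 = 108 = 2^2 · 3^3.
Divisors of 108: 1, 2, 3, 4, 6, 9, 12, 18, 27, 36, 54, 108.
Evaluate successive powers at the divisors of 108:
95^1 ≡ 95 (mod 109)
95^2 ≡ 87 (mod 109)
95^3 ≡ 90 (mod 109)
95^4 ≡ 48 (mod 109)
95^6 ≡ 34 (mod 109)
95^9 ≡ 8 (mod 109)
95^12 ≡ 66 (mod 109)
95^18 ≡ 64 (mod 109)
95^27 ≡ 76 (mod 109)
95^36 ≡ 63 (mod 109)
95^54 ≡ 108 (mod 109)
95^108 ≡ 1 (mod 109) ✓
So ord_109(95) = 108.

108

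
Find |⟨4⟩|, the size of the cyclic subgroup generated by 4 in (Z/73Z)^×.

ord(4) | φ(73) = 73 − 1 = 72 = 2^3 · 3^2.
Divisors of 72: 1, 2, 3, 4, 6, 8, 9, 12, 18, 24, 36, 72.
Check 4^d mod 73 for each divisor in increasing order:
4^1 ≡ 4
4^2 ≡ 16
4^3 ≡ 64
4^4 ≡ 37
4^6 ≡ 8
4^8 ≡ 55
4^9 ≡ 1
The smallest such exponent is 9, so the order of 4 is 9.

9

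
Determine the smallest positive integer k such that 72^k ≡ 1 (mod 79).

39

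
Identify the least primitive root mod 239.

φ(239) = 239 − 1 = 238 = 2 · 7 · 17.
Test candidates g = 2, 3, … against the prime factors q ∈ {2, 7, 17} of φ(239): g is a generator iff g^(238/q) ≢ 1 for every such q.
g = 2: 2^119 ≡ 1 — hits 1, so not a primitive root.
g = 3: 3^119 ≡ 1 — hits 1, so not a primitive root.
g = 4: 4^119 ≡ 1 — hits 1, so not a primitive root.
g = 5: 5^119 ≡ 1 — hits 1, so not a primitive root.
g = 6: 6^119 ≡ 1 — hits 1, so not a primitive root.
g = 7: 7^119 ≡ 238; 7^34 ≡ 24; 7^14 ≡ 211 — none is 1, so 7 is a primitive root.
So 7 is the smallest generator of (Z/239Z)^×.

7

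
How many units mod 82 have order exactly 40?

16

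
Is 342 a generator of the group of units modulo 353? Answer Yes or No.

φ(353) = 353 − 1 = 352 = 2^5 · 11.
342 is a primitive root mod 353 iff 342^(φ(353)/q) ≢ 1 for every prime q | φ(353), i.e. q ∈ {2, 11}.
342^176 ≡ 1 (mod 353)  [q = 2: ≡ 1 ✗]
342^32 ≡ 231 (mod 353)  [q = 11: ≢ 1 ✓]
Since 342^176 ≡ 1, the order of 342 divides 176 < 352, so 342 is not a primitive root.

No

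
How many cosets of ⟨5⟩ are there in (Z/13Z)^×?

3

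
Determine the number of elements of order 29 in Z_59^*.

28

φ(59) = 59 − 1 = 58 = 2 · 29.
In a cyclic group of order 58, there are φ(d) elements of order d for each divisor d of 58, and zero for non-divisors.
29 | 58, and φ(29) = 29 − 1 = 28.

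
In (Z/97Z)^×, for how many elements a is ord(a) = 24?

8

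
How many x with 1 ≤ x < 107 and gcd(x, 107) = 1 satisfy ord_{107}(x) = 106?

φ(107) = 107 − 1 = 106 = 2 · 53.
Since (Z/107Z)^× is cyclic of order 106, the number of elements of order d is φ(d) when d | 106 and 0 otherwise.
106 = 2 · 53 divides 106, and φ(106) = 52.

52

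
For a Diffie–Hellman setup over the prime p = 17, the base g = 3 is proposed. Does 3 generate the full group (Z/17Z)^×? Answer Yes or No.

Yes

φ(17) = 17 − 1 = 16 = 2^4.
An element g generates (Z/17Z)^× iff g^(16/q) ≢ 1 (mod 17) for each prime q ∈ {2}.
3^8 ≡ 16 (mod 17)  [q = 2: ≢ 1 ✓]
None equal 1, so ord_17(3) = 16: 3 is a primitive root.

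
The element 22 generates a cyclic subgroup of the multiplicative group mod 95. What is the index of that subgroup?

By Lagrange's theorem, ord_95(22) divides φ(95) = φ(5·19) = (5−1)·(19−1) = 4·18 = 72 = 2^3 · 3^2.
Divisors of 72: 1, 2, 3, 4, 6, 8, 9, 12, 18, 24, 36, 72.
Evaluate successive powers at the divisors of 72:
22^1 ≡ 22 (mod 95)
22^2 ≡ 9 (mod 95)
22^3 ≡ 8 (mod 95)
22^4 ≡ 81 (mod 95)
22^6 ≡ 64 (mod 95)
22^8 ≡ 6 (mod 95)
22^9 ≡ 37 (mod 95)
22^12 ≡ 11 (mod 95)
22^18 ≡ 39 (mod 95)
22^24 ≡ 26 (mod 95)
22^36 ≡ 1 (mod 95) ✓
Thus |⟨22⟩| = ord(22) = 36.
Index = |(Z/95Z)^×| / |⟨22⟩| = 72 / 36 = 2.

2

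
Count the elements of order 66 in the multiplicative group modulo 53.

φ(53) = 53 − 1 = 52 = 2^2 · 13.
Since (Z/53Z)^× is cyclic of order 52, the number of elements of order d is φ(d) when d | 52 and 0 otherwise.
66 does not divide 52, so no element of (Z/53Z)^× has order 66.

0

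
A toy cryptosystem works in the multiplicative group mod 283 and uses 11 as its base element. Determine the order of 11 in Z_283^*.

141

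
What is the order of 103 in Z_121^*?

ord(103) | φ(121) = φ(11^2) = 11·(11−1) = 110 = 2 · 5 · 11.
Divisors of 110: 1, 2, 5, 10, 11, 22, 55, 110.
Compute 103^d (mod 121) for the divisors d until we hit 1:
103^1 ≡ 103
103^2 ≡ 82
103^5 ≡ 89
103^10 ≡ 56
103^11 ≡ 81
103^22 ≡ 27
103^55 ≡ 1
Therefore the multiplicative order of 103 modulo 121 is 55.

55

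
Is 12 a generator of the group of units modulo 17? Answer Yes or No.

φ(17) = 17 − 1 = 16 = 2^4.
It suffices to check that the order of 12 is not a proper divisor of 16: compute 12^(16/q) for q ∈ {2}.
12^8 ≡ 16 (mod 17)  [q = 2: ≢ 1 ✓]
All checks pass, so 12 has order 16 and is a primitive root modulo 17.

Yes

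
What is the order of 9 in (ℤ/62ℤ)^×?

15

By Lagrange's theorem, ord_62(9) divides φ(62) = φ(2)·φ(31) = 1·30 = 30 = 2 · 3 · 5.
Divisors of 30: 1, 2, 3, 5, 6, 10, 15, 30.
Check 9^d mod 62 for each divisor in increasing order:
9^1 ≡ 9
9^2 ≡ 19
9^3 ≡ 47
9^5 ≡ 25
9^6 ≡ 39
9^10 ≡ 5
9^15 ≡ 1
Therefore the multiplicative order of 9 modulo 62 is 15.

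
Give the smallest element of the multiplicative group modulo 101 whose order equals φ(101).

φ(101) = 101 − 1 = 100 = 2^2 · 5^2.
Test candidates g = 2, 3, … against the prime factors q ∈ {2, 5} of φ(101): g is a generator iff g^(100/q) ≢ 1 for every such q.
g = 2: 2^50 ≡ 100; 2^20 ≡ 95 — none is 1, so 2 is a primitive root.
So 2 is the smallest generator of (Z/101Z)^×.

2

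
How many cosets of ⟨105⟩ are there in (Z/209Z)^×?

2

ord(105) | φ(209) = φ(11·19) = (11−1)·(19−1) = 10·18 = 180 = 2^2 · 3^2 · 5.
Divisors of 180: 1, 2, 3, 4, 5, 6, 9, 10, 12, 15, 18, 20, 30, 36, 45, 60, 90, 180.
Check 105^d mod 209 for each divisor in increasing order:
105^1 ≡ 105
105^2 ≡ 157
105^3 ≡ 183
105^4 ≡ 196
105^5 ≡ 98
105^6 ≡ 49
105^9 ≡ 189
105^10 ≡ 199
105^12 ≡ 102
105^15 ≡ 65
105^18 ≡ 191
105^20 ≡ 100
105^30 ≡ 45
105^36 ≡ 115
105^45 ≡ 208
105^60 ≡ 144
105^90 ≡ 1
The order of 105 is 90, so the subgroup it generates has 90 elements.
[(Z/209Z)^× : ⟨105⟩] = 180/90 = 2.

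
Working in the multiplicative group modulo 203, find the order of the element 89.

84

By Lagrange's theorem, ord_203(89) divides φ(203) = φ(7·29) = (7−1)·(29−1) = 6·28 = 168 = 2^3 · 3 · 7.
Divisors of 168: 1, 2, 3, 4, 6, 7, 8, 12, 14, 21, 24, 28, 42, 56, 84, 168.
Compute 89^d (mod 203) for the divisors d until we hit 1:
89^1 ≡ 89
89^2 ≡ 4
89^3 ≡ 153
89^4 ≡ 16
89^6 ≡ 64
89^7 ≡ 12
89^8 ≡ 53
89^12 ≡ 36
89^14 ≡ 144
89^21 ≡ 104
89^24 ≡ 78
89^28 ≡ 30
89^42 ≡ 57
89^56 ≡ 88
89^84 ≡ 1
The smallest such exponent is 84, so the order of 89 is 84.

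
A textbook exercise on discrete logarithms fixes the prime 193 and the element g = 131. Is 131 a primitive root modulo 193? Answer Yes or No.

φ(193) = 193 − 1 = 192 = 2^6 · 3.
An element g generates (Z/193Z)^× iff g^(192/q) ≢ 1 (mod 193) for each prime q ∈ {2, 3}.
131^96 ≡ 1 (mod 193)  [q = 2: ≡ 1 ✗]
131^64 ≡ 108 (mod 193)  [q = 3: ≢ 1 ✓]
131^96 ≡ 1 shows ord(131) | 96, strictly less than φ(193); not a primitive root.

No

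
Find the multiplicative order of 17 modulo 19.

9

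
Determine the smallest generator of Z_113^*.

3

φ(113) = 113 − 1 = 112 = 2^4 · 7.
Test candidates g = 2, 3, … against the prime factors q ∈ {2, 7} of φ(113): g is a generator iff g^(112/q) ≢ 1 for every such q.
g = 2: 2^56 ≡ 1 — hits 1, so not a primitive root.
g = 3: 3^56 ≡ 112; 3^16 ≡ 49 — none is 1, so 3 is a primitive root.
So 3 is the smallest generator of (Z/113Z)^×.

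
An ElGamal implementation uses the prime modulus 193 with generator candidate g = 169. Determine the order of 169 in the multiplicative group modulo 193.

32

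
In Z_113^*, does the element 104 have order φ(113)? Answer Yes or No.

No

φ(113) = 113 − 1 = 112 = 2^4 · 7.
Test 104^(112/q) mod 113 for each prime factor q of 112:
104^56 ≡ 1 (mod 113)  [q = 2: ≡ 1 ✗]
104^16 ≡ 28 (mod 113)  [q = 7: ≢ 1 ✓]
104^56 ≡ 1 shows ord(104) | 56, strictly less than φ(113); not a primitive root.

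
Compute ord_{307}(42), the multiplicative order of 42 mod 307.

By Lagrange's theorem, ord_307(42) divides φ(307) = 307 − 1 = 306 = 2 · 3^2 · 17.
Divisors of 306: 1, 2, 3, 6, 9, 17, 18, 34, 51, 102, 153, 306.
Check 42^d mod 307 for each divisor in increasing order:
42^1 ≡ 42 (mod 307)
42^2 ≡ 229 (mod 307)
42^3 ≡ 101 (mod 307)
42^6 ≡ 70 (mod 307)
42^9 ≡ 9 (mod 307)
42^17 ≡ 287 (mod 307)
42^18 ≡ 81 (mod 307)
42^34 ≡ 93 (mod 307)
42^51 ≡ 289 (mod 307)
42^102 ≡ 17 (mod 307)
42^153 ≡ 1 (mod 307) ✓
So ord_307(42) = 153.

153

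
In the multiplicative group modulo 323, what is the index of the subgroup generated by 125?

6

Since 125 ∈ (Z/323Z)^×, its order divides φ(323) = φ(17·19) = (17−1)·(19−1) = 16·18 = 288 = 2^5 · 3^2.
Divisors of 288: 1, 2, 3, 4, 6, 8, 9, 12, 16, 18, 24, 32, 36, 48, 72, 96, 144, 288.
Compute 125^d (mod 323) for the divisors d until we hit 1:
125^1 ≡ 125 (mod 323)
125^2 ≡ 121 (mod 323)
125^3 ≡ 267 (mod 323)
125^4 ≡ 106 (mod 323)
125^6 ≡ 229 (mod 323)
125^8 ≡ 254 (mod 323)
125^9 ≡ 96 (mod 323)
125^12 ≡ 115 (mod 323)
125^16 ≡ 239 (mod 323)
125^18 ≡ 172 (mod 323)
125^24 ≡ 305 (mod 323)
125^32 ≡ 273 (mod 323)
125^36 ≡ 191 (mod 323)
125^48 ≡ 1 (mod 323) ✓
Thus |⟨125⟩| = ord(125) = 48.
The index is φ(323) / ord(125) = 288 / 48 = 6.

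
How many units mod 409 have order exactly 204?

φ(409) = 409 − 1 = 408 = 2^3 · 3 · 17.
Since (Z/409Z)^× is cyclic of order 408, the number of elements of order d is φ(d) when d | 408 and 0 otherwise.
204 = 2^2 · 3 · 17 divides 408, and φ(204) = 64.

64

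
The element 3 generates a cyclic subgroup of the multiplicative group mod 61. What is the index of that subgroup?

6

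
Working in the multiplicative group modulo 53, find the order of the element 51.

By Lagrange's theorem, ord_53(51) divides φ(53) = 53 − 1 = 52 = 2^2 · 13.
Divisors of 52: 1, 2, 4, 13, 26, 52.
Evaluate successive powers at the divisors of 52:
51^1 ≡ 51 (mod 53)
51^2 ≡ 4 (mod 53)
51^4 ≡ 16 (mod 53)
51^13 ≡ 23 (mod 53)
51^26 ≡ 52 (mod 53)
51^52 ≡ 1 (mod 53) ✓
Hence ord(51) = 52.

52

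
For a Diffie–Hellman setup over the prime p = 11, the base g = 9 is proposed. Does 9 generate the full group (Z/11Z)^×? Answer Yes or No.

No

φ(11) = 11 − 1 = 10 = 2 · 5.
Test 9^(10/q) mod 11 for each prime factor q of 10:
9^5 ≡ 1 (mod 11)  [q = 2: ≡ 1 ✗]
9^2 ≡ 4 (mod 11)  [q = 5: ≢ 1 ✓]
The check at q = 2 fails, so 9 generates a proper subgroup.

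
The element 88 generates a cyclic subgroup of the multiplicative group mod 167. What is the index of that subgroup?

2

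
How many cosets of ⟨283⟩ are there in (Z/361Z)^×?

The order of 283 must divide φ(361) = φ(19^2) = 19·(19−1) = 342 = 2 · 3^2 · 19.
Divisors of 342: 1, 2, 3, 6, 9, 18, 19, 38, 57, 114, 171, 342.
Test each divisor d:
283^1 ≡ 283 (mod 361)
283^2 ≡ 308 (mod 361)
283^3 ≡ 163 (mod 361)
283^6 ≡ 216 (mod 361)
283^9 ≡ 191 (mod 361)
283^18 ≡ 20 (mod 361)
283^19 ≡ 245 (mod 361)
283^38 ≡ 99 (mod 361)
283^57 ≡ 68 (mod 361)
283^114 ≡ 292 (mod 361)
283^171 ≡ 1 (mod 361) ✓
The order of 283 is 171, so the subgroup it generates has 171 elements.
Index = |(Z/361Z)^×| / |⟨283⟩| = 342 / 171 = 2.

2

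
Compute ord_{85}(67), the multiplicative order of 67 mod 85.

4

By Lagrange's theorem, ord_85(67) divides φ(85) = φ(5·17) = (5−1)·(17−1) = 4·16 = 64 = 2^6.
Divisors of 64: 1, 2, 4, 8, 16, 32, 64.
Test each divisor d:
67^1 ≡ 67
67^2 ≡ 69
67^4 ≡ 1
Hence ord(67) = 4.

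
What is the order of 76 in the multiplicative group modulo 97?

96

ord(76) | φ(97) = 97 − 1 = 96 = 2^5 · 3.
Divisors of 96: 1, 2, 3, 4, 6, 8, 12, 16, 24, 32, 48, 96.
Check 76^d mod 97 for each divisor in increasing order:
76^1 ≡ 76 (mod 97)
76^2 ≡ 53 (mod 97)
76^3 ≡ 51 (mod 97)
76^4 ≡ 93 (mod 97)
76^6 ≡ 79 (mod 97)
76^8 ≡ 16 (mod 97)
76^12 ≡ 33 (mod 97)
76^16 ≡ 62 (mod 97)
76^24 ≡ 22 (mod 97)
76^32 ≡ 61 (mod 97)
76^48 ≡ 96 (mod 97)
76^96 ≡ 1 (mod 97) ✓
Therefore the multiplicative order of 76 modulo 97 is 96.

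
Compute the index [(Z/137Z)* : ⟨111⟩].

By Lagrange's theorem, ord_137(111) divides φ(137) = 137 − 1 = 136 = 2^3 · 17.
Divisors of 136: 1, 2, 4, 8, 17, 34, 68, 136.
Check 111^d mod 137 for each divisor in increasing order:
111^1 ≡ 111 (mod 137)
111^2 ≡ 128 (mod 137)
111^4 ≡ 81 (mod 137)
111^8 ≡ 122 (mod 137)
111^17 ≡ 41 (mod 137)
111^34 ≡ 37 (mod 137)
111^68 ≡ 136 (mod 137)
111^136 ≡ 1 (mod 137) ✓
The order of 111 is 136, so the subgroup it generates has 136 elements.
The index is φ(137) / ord(111) = 136 / 136 = 1.

1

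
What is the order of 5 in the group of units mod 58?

ord(5) | φ(58) = φ(2)·φ(29) = 1·28 = 28 = 2^2 · 7.
Divisors of 28: 1, 2, 4, 7, 14, 28.
Check 5^d mod 58 for each divisor in increasing order:
5^1 ≡ 5 (mod 58)
5^2 ≡ 25 (mod 58)
5^4 ≡ 45 (mod 58)
5^7 ≡ 57 (mod 58)
5^14 ≡ 1 (mod 58) ✓
The smallest such exponent is 14, so the order of 5 is 14.

14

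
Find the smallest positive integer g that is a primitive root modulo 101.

φ(101) = 101 − 1 = 100 = 2^2 · 5^2.
g is a primitive root iff g^(100/q) ≢ 1 (mod 101) for each prime q ∈ {2, 5}.
g = 2: 2^50 ≡ 100; 2^20 ≡ 95 — none is 1, so 2 is a primitive root.
So 2 is the smallest generator of (Z/101Z)^×.

2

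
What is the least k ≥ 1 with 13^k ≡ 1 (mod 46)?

11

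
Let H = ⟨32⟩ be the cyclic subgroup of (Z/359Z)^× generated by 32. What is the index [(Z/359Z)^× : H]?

2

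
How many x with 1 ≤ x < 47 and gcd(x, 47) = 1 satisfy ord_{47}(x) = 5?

0

φ(47) = 47 − 1 = 46 = 2 · 23.
(Z/47Z)^× is cyclic (|G| = 46); a cyclic group of order m has exactly φ(d) elements of each order d | m, and none otherwise.
Here 46 is not a multiple of 5, so there are no elements of order 5.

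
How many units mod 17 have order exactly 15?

φ(17) = 17 − 1 = 16 = 2^4.
Since (Z/17Z)^× is cyclic of order 16, the number of elements of order d is φ(d) when d | 16 and 0 otherwise.
15 does not divide 16, so no element of (Z/17Z)^× has order 15.

0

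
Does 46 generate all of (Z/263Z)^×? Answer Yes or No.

No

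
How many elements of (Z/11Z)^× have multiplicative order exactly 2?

φ(11) = 11 − 1 = 10 = 2 · 5.
Since (Z/11Z)^× is cyclic of order 10, the number of elements of order d is φ(d) when d | 10 and 0 otherwise.
2 | 10, and φ(2) = 2 − 1 = 1.

1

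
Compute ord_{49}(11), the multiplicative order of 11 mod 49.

The order of 11 must divide φ(49) = φ(7^2) = 7·(7−1) = 42 = 2 · 3 · 7.
Divisors of 42: 1, 2, 3, 6, 7, 14, 21, 42.
Test each divisor d:
11^1 ≡ 11
11^2 ≡ 23
11^3 ≡ 8
11^6 ≡ 15
11^7 ≡ 18
11^14 ≡ 30
11^21 ≡ 1
Therefore the multiplicative order of 11 modulo 49 is 21.

21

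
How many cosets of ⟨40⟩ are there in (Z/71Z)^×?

2

The order of 40 must divide φ(71) = 71 − 1 = 70 = 2 · 5 · 7.
Divisors of 70: 1, 2, 5, 7, 10, 14, 35, 70.
Evaluate successive powers at the divisors of 70:
40^1 ≡ 40 (mod 71)
40^2 ≡ 38 (mod 71)
40^5 ≡ 37 (mod 71)
40^7 ≡ 57 (mod 71)
40^10 ≡ 20 (mod 71)
40^14 ≡ 54 (mod 71)
40^35 ≡ 1 (mod 71) ✓
So ord_71(40) = 35, hence |⟨40⟩| = 35.
Index = |(Z/71Z)^×| / |⟨40⟩| = 70 / 35 = 2.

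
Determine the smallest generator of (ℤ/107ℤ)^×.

2

φ(107) = 107 − 1 = 106 = 2 · 53.
g is a primitive root iff g^(106/q) ≢ 1 (mod 107) for each prime q ∈ {2, 53}.
g = 2: 2^53 ≡ 106; 2^2 ≡ 4 — none is 1, so 2 is a primitive root.
So 2 is the smallest generator of (Z/107Z)^×.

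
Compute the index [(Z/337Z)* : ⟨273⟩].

By Lagrange's theorem, ord_337(273) divides φ(337) = 337 − 1 = 336 = 2^4 · 3 · 7.
Divisors of 336: 1, 2, 3, 4, 6, 7, 8, 12, 14, 16, 21, 24, 28, 42, 48, 56, 84, 112, 168, 336.
Check 273^d mod 337 for each divisor in increasing order:
273^1 ≡ 273 (mod 337)
273^2 ≡ 52 (mod 337)
273^3 ≡ 42 (mod 337)
273^4 ≡ 8 (mod 337)
273^6 ≡ 79 (mod 337)
273^7 ≡ 336 (mod 337)
273^8 ≡ 64 (mod 337)
273^12 ≡ 175 (mod 337)
273^14 ≡ 1 (mod 337) ✓
Thus |⟨273⟩| = ord(273) = 14.
Index = |(Z/337Z)^×| / |⟨273⟩| = 336 / 14 = 24.

24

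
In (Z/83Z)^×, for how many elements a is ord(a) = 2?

φ(83) = 83 − 1 = 82 = 2 · 41.
(Z/83Z)^× is cyclic (|G| = 82); a cyclic group of order m has exactly φ(d) elements of each order d | m, and none otherwise.
2 | 82, and φ(2) = 2 − 1 = 1.

1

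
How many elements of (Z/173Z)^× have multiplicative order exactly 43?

φ(173) = 173 − 1 = 172 = 2^2 · 43.
Since (Z/173Z)^× is cyclic of order 172, the number of elements of order d is φ(d) when d | 172 and 0 otherwise.
43 | 172, and φ(43) = 43 − 1 = 42.

42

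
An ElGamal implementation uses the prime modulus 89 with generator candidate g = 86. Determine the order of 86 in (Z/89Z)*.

88

Since 86 ∈ (Z/89Z)^×, its order divides φ(89) = 89 − 1 = 88 = 2^3 · 11.
Divisors of 88: 1, 2, 4, 8, 11, 22, 44, 88.
Test each divisor d:
86^1 ≡ 86 (mod 89)
86^2 ≡ 9 (mod 89)
86^4 ≡ 81 (mod 89)
86^8 ≡ 64 (mod 89)
86^11 ≡ 52 (mod 89)
86^22 ≡ 34 (mod 89)
86^44 ≡ 88 (mod 89)
86^88 ≡ 1 (mod 89) ✓
The smallest such exponent is 88, so the order of 86 is 88.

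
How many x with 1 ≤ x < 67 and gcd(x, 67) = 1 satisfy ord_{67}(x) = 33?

20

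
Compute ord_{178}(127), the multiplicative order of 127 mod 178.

By Lagrange's theorem, ord_178(127) divides φ(178) = φ(2)·φ(89) = 1·88 = 88 = 2^3 · 11.
Divisors of 88: 1, 2, 4, 8, 11, 22, 44, 88.
Test each divisor d:
127^1 ≡ 127 (mod 178)
127^2 ≡ 109 (mod 178)
127^4 ≡ 133 (mod 178)
127^8 ≡ 67 (mod 178)
127^11 ≡ 101 (mod 178)
127^22 ≡ 55 (mod 178)
127^44 ≡ 177 (mod 178)
127^88 ≡ 1 (mod 178) ✓
So ord_178(127) = 88.

88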